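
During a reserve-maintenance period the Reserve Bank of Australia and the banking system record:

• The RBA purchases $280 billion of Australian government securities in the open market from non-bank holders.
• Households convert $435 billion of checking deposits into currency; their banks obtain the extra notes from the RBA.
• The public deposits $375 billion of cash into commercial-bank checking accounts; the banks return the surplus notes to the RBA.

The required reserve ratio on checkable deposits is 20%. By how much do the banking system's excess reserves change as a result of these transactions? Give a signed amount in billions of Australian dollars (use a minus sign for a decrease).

Asset purchase (from non-banks) $280 billion: reserves +$280B, deposits +$280B.
Currency withdrawal $435 billion: reserves −$435B, deposits −$435B.
Currency deposit $375 billion: reserves +$375B, deposits +$375B.
Totals: Δreserves = +$220B, Δdeposits = +$220B.
Δrequired reserves = 20% × +$220B = +$44B.
Δexcess reserves = Δreserves − Δrequired = +$220B − (+$44B) = +$176 billion.

+$176 billion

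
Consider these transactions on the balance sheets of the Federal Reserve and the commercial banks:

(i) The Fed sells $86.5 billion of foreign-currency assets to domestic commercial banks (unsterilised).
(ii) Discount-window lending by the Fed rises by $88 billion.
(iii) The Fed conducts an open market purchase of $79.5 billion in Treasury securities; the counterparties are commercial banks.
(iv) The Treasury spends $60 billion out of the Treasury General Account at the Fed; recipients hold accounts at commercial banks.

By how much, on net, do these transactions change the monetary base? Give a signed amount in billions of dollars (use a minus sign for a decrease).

+$141 billion

Fed balance sheet:
  Assets:      Securities +$79.5B, Loans to banks +$88B, Foreign assets −$86.5B
  Liabilities: Bank reserves +$141B, Government deposits −$60B
Monetary base = currency + reserves: 0 + (+$141B) = +$141 billion.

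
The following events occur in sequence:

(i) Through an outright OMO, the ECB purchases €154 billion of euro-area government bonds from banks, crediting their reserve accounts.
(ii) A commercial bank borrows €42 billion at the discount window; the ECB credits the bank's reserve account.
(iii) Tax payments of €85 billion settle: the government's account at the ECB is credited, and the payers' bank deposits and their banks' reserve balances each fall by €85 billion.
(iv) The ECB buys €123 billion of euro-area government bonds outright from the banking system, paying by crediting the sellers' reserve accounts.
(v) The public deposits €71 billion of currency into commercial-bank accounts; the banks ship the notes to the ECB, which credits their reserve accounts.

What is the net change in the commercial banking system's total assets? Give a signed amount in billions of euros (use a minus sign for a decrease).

+€28 billion

OMO purchase (from banks) €154 billion: just an asset swap on bank balance sheets → 0.
Discount-window loan €42 billion: bank balance sheets expand → +€42B.
Government account inflow €85 billion: bank balance sheets shrink → −€85B.
OMO purchase (from banks) €123 billion: just an asset swap on bank balance sheets → 0.
Currency deposit €71 billion: bank balance sheets expand → +€71B.
Net: 0 + 42 − 85 + 0 + 71 = +€28 billion.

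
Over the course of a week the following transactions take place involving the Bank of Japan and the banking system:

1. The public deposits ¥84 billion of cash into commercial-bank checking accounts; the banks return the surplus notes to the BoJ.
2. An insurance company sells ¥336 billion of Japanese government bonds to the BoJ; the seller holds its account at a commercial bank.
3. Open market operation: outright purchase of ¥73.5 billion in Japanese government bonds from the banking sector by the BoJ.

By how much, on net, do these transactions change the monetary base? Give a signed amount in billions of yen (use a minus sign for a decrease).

Currency deposit ¥84 billion: just a shift between currency and reserves — both are base money → 0.
Asset purchase (from non-banks) ¥336 billion: BoJ balance sheet expands → +¥336B.
OMO purchase (from banks) ¥73.5 billion: BoJ balance sheet expands → +¥73.5B.
Net: 0 + 336 + 73.5 = +¥409.5 billion.

+¥409.5 billion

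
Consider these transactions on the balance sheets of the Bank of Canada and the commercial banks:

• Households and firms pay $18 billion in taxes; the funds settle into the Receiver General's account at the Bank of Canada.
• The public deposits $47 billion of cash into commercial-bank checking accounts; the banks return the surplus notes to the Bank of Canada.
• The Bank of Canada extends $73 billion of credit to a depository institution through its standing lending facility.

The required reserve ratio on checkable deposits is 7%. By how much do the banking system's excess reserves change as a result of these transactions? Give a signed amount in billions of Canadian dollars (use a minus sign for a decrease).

Government account inflow $18 billion: reserves −$18B, deposits −$18B.
Currency deposit $47 billion: reserves +$47B, deposits +$47B.
Discount-window loan $73 billion: reserves +$73B, deposits 0.
Totals: Δreserves = +$102B, Δdeposits = +$29B.
Δrequired reserves = 7% × +$29B = +$2.03B.
Δexcess reserves = Δreserves − Δrequired = +$102B − (+$2.03B) = +$99.97 billion.

+$99.97 billion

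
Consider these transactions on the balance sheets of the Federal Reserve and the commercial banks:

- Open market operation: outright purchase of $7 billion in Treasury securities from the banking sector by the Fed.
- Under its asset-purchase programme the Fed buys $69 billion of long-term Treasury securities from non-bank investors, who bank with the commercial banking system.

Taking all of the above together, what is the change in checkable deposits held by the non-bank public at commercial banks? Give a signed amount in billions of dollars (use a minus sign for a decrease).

+$69 billion

Fed balance sheet:
  Assets:      Securities +$76B
  Liabilities: Bank reserves +$76B
Commercial banking system:
  Assets:      Reserves at CB +$76B, Securities −$7B
  Liabilities: Checkable deposits +$69B
So the change in checkable deposits held by the non-bank public at commercial banks is +$69 billion.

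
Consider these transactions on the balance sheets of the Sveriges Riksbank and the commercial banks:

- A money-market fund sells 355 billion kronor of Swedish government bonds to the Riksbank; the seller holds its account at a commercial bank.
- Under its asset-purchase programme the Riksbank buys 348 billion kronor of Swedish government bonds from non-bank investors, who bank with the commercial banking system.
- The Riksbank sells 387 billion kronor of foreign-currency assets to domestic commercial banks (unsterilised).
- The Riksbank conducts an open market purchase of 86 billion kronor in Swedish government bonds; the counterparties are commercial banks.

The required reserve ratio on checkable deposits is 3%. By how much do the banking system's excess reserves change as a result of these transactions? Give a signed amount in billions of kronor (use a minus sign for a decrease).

+380.91 billion

Asset purchase (from non-banks) 355 billion kronor: reserves +355B, deposits +355B.
Asset purchase (from non-banks) 348 billion kronor: reserves +348B, deposits +348B.
FX sale 387 billion kronor: reserves −387B, deposits 0.
OMO purchase (from banks) 86 billion kronor: reserves +86B, deposits 0.
Totals: Δreserves = +402B, Δdeposits = +703B.
Δrequired reserves = 3% × +703B = +21.09B.
Δexcess reserves = Δreserves − Δrequired = +402B − (+21.09B) = +380.91 billion.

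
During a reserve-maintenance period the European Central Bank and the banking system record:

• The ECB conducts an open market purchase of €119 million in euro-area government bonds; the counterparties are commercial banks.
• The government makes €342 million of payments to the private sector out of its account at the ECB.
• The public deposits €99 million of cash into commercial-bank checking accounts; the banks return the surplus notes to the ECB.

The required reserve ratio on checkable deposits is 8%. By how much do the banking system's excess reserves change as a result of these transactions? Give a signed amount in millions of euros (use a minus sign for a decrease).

+€524.72 million

OMO purchase (from banks) €119 million: reserves +€119M, deposits 0.
Government spending €342 million: reserves +€342M, deposits +€342M.
Currency deposit €99 million: reserves +€99M, deposits +€99M.
Totals: Δreserves = +€560M, Δdeposits = +€441M.
Δrequired reserves = 8% × +€441M = +€35.28M.
Δexcess reserves = Δreserves − Δrequired = +€560M − (+€35.28M) = +€524.72 million.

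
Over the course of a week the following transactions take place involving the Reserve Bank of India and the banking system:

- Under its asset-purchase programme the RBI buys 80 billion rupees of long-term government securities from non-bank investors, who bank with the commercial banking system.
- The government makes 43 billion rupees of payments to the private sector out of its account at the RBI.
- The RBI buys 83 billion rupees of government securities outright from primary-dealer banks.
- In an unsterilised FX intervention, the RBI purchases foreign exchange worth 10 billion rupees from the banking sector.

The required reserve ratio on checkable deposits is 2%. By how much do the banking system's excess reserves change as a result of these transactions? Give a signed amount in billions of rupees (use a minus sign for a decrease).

+213.54 billion

Asset purchase (from non-banks) 80 billion rupees: reserves +80B, deposits +80B.
Government spending 43 billion rupees: reserves +43B, deposits +43B.
OMO purchase (from banks) 83 billion rupees: reserves +83B, deposits 0.
FX purchase 10 billion rupees: reserves +10B, deposits 0.
Totals: Δreserves = +216B, Δdeposits = +123B.
Δrequired reserves = 2% × +123B = +2.46B.
Δexcess reserves = Δreserves − Δrequired = +216B − (+2.46B) = +213.54 billion.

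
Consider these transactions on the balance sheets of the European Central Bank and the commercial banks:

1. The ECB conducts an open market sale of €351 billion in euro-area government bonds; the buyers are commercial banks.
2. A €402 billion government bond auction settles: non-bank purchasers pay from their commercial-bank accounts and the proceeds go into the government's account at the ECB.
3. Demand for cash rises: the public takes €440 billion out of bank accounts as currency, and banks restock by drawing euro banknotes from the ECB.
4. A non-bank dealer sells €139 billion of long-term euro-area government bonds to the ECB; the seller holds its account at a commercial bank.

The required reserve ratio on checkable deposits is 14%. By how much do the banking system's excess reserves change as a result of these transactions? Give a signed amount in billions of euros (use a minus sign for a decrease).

OMO sale (to banks) €351 billion: reserves −€351B, deposits 0.
Government account inflow €402 billion: reserves −€402B, deposits −€402B.
Currency withdrawal €440 billion: reserves −€440B, deposits −€440B.
Asset purchase (from non-banks) €139 billion: reserves +€139B, deposits +€139B.
Totals: Δreserves = −€1054B, Δdeposits = −€703B.
Δrequired reserves = 14% × −€703B = −€98.42B.
Δexcess reserves = Δreserves − Δrequired = −€1054B − (−€98.42B) = -€955.58 billion.

-€955.58 billion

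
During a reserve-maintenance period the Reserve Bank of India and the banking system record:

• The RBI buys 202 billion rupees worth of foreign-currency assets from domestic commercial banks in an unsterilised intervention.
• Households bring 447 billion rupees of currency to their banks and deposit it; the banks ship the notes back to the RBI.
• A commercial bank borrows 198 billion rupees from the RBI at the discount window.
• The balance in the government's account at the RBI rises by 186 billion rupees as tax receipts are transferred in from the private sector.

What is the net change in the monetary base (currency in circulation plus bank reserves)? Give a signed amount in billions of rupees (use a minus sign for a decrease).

RBI balance sheet:
  Assets:      Loans to banks +198B, Foreign assets +202B
  Liabilities: Bank reserves +661B, Currency in circulation −447B, Government deposits +186B
Monetary base = currency + reserves: −447B + (+661B) = +214 billion.

+214 billion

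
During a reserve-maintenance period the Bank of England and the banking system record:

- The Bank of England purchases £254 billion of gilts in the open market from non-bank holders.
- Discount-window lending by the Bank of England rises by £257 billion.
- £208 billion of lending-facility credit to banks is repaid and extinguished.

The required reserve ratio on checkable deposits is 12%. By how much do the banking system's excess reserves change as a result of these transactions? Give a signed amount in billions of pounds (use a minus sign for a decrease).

Asset purchase (from non-banks) £254 billion: reserves +£254B, deposits +£254B.
Discount-window loan £257 billion: reserves +£257B, deposits 0.
Discount-window repayment £208 billion: reserves −£208B, deposits 0.
Totals: Δreserves = +£303B, Δdeposits = +£254B.
Δrequired reserves = 12% × +£254B = +£30.48B.
Δexcess reserves = Δreserves − Δrequired = +£303B − (+£30.48B) = +£272.52 billion.

+£272.52 billion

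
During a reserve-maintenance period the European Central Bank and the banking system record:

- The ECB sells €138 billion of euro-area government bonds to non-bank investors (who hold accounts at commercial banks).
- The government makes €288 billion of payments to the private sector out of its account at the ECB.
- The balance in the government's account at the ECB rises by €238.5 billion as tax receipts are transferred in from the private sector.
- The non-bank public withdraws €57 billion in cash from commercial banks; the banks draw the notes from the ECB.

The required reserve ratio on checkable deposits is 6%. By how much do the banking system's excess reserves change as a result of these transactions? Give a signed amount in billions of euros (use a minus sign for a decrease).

-€136.77 billion

Asset sale (to non-banks) €138 billion: reserves −€138B, deposits −€138B.
Government spending €288 billion: reserves +€288B, deposits +€288B.
Government account inflow €238.5 billion: reserves −€238.5B, deposits −€238.5B.
Currency withdrawal €57 billion: reserves −€57B, deposits −€57B.
Totals: Δreserves = −€145.5B, Δdeposits = −€145.5B.
Δrequired reserves = 6% × −€145.5B = −€8.73B.
Δexcess reserves = Δreserves − Δrequired = −€145.5B − (−€8.73B) = -€136.77 billion.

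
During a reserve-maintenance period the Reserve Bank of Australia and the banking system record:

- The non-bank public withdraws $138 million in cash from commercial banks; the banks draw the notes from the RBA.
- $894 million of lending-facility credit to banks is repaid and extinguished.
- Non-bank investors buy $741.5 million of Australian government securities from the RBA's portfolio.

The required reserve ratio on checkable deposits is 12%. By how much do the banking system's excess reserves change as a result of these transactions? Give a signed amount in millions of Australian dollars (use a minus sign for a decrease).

Currency withdrawal $138 million: reserves −$138M, deposits −$138M.
Discount-window repayment $894 million: reserves −$894M, deposits 0.
Asset sale (to non-banks) $741.5 million: reserves −$741.5M, deposits −$741.5M.
Totals: Δreserves = −$1773.5M, Δdeposits = −$879.5M.
Δrequired reserves = 12% × −$879.5M = −$105.54M.
Δexcess reserves = Δreserves − Δrequired = −$1773.5M − (−$105.54M) = -$1667.96 million.

-$1667.96 million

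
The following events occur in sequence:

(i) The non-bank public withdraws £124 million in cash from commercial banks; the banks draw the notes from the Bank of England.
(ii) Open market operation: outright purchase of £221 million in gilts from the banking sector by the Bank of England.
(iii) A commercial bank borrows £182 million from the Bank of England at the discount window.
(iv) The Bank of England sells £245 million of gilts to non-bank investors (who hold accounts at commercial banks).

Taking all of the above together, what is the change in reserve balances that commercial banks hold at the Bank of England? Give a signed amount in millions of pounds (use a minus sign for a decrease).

Bank of England balance sheet:
  Assets:      Securities −£24M, Loans to banks +£182M
  Liabilities: Bank reserves +£34M, Currency in circulation +£124M
So the change in reserve balances that commercial banks hold at the Bank of England is +£34 million.

+£34 million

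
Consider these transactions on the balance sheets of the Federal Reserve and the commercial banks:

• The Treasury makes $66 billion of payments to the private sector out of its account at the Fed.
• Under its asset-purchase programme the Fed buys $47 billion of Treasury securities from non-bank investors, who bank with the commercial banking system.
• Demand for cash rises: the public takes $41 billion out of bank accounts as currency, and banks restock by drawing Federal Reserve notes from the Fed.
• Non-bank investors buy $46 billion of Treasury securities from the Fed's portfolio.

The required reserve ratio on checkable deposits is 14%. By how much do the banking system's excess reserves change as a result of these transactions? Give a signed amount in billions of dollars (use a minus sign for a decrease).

+$22.36 billion

Government spending $66 billion: reserves +$66B, deposits +$66B.
Asset purchase (from non-banks) $47 billion: reserves +$47B, deposits +$47B.
Currency withdrawal $41 billion: reserves −$41B, deposits −$41B.
Asset sale (to non-banks) $46 billion: reserves −$46B, deposits −$46B.
Totals: Δreserves = +$26B, Δdeposits = +$26B.
Δrequired reserves = 14% × +$26B = +$3.64B.
Δexcess reserves = Δreserves − Δrequired = +$26B − (+$3.64B) = +$22.36 billion.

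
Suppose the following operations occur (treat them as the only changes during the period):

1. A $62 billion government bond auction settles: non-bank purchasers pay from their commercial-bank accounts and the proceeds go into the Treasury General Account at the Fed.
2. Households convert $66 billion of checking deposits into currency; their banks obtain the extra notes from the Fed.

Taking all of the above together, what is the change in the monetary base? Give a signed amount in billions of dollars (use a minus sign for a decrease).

Government account inflow $62 billion: reserves shift to a non-base liability → −$62B.
Currency withdrawal $66 billion: just a shift between currency and reserves — both are base money → 0.
Net: −62 + 0 = -$62 billion.

-$62 billion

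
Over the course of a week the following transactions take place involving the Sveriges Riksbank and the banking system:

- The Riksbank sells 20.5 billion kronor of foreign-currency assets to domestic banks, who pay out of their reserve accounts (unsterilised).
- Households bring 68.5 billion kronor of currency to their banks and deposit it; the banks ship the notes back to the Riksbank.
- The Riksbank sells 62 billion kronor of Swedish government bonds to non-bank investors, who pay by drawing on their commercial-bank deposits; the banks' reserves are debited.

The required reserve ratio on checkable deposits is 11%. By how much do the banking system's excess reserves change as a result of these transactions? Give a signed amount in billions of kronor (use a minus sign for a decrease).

FX sale 20.5 billion kronor: reserves −20.5B, deposits 0.
Currency deposit 68.5 billion kronor: reserves +68.5B, deposits +68.5B.
Asset sale (to non-banks) 62 billion kronor: reserves −62B, deposits −62B.
Totals: Δreserves = −14B, Δdeposits = +6.5B.
Δrequired reserves = 11% × +6.5B = +0.715B.
Δexcess reserves = Δreserves − Δrequired = −14B − (+0.715B) = -14.715 billion.

-14.715 billion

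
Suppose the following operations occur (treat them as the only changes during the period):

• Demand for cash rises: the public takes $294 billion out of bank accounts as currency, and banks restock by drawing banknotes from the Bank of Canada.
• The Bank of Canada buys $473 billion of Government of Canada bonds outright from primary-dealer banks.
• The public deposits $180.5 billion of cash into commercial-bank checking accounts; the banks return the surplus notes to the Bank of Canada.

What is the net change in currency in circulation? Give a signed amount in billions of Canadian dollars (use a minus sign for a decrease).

Currency withdrawal $294 billion: notes leave the central bank → +$294B.
OMO purchase (from banks) $473 billion: no currency enters or leaves circulation → 0.
Currency deposit $180.5 billion: notes return to the central bank → −$180.5B.
Net: 294 + 0 − 180.5 = +$113.5 billion.

+$113.5 billion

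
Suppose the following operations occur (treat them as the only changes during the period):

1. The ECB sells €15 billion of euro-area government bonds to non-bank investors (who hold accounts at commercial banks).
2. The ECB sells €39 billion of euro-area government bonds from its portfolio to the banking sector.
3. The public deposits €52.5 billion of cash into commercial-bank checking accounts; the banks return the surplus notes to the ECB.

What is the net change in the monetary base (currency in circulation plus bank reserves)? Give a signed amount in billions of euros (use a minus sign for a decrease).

-€54 billion

Asset sale (to non-banks) €15 billion: ECB balance sheet contracts → −€15B.
OMO sale (to banks) €39 billion: ECB balance sheet contracts → −€39B.
Currency deposit €52.5 billion: just a shift between currency and reserves — both are base money → 0.
Net: −15 − 39 + 0 = -€54 billion.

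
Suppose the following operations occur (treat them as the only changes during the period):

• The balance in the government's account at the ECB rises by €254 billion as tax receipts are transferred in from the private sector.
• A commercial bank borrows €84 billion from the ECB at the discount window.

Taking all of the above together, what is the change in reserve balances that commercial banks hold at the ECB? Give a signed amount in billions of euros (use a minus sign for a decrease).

ECB balance sheet:
  Assets:      Loans to banks +€84B
  Liabilities: Bank reserves −€170B, Government deposits +€254B
So the change in reserve balances that commercial banks hold at the ECB is -€170 billion.

-€170 billion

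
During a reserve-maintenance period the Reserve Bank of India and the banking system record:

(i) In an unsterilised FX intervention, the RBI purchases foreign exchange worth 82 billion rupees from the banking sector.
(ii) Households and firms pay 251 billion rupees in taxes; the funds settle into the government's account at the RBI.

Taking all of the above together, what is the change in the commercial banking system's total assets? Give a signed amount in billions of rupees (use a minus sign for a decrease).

-251 billion

RBI balance sheet:
  Assets:      Foreign assets +82B
  Liabilities: Bank reserves −169B, Government deposits +251B
Commercial banking system:
  Assets:      Reserves at CB −169B, Foreign assets −82B
  Liabilities: Checkable deposits −251B
Change in total bank assets = -251 billion.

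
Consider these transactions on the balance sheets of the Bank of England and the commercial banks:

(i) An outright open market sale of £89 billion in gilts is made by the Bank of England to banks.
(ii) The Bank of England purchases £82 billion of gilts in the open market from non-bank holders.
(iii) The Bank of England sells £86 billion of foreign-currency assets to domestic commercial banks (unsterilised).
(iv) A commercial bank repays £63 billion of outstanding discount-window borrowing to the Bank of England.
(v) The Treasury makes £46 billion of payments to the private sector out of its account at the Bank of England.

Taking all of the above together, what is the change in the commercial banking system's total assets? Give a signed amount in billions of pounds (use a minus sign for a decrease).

OMO sale (to banks) £89 billion: just an asset swap on bank balance sheets → 0.
Asset purchase (from non-banks) £82 billion: bank balance sheets expand → +£82B.
FX sale £86 billion: just an asset swap on bank balance sheets → 0.
Discount-window repayment £63 billion: bank balance sheets shrink → −£63B.
Government spending £46 billion: bank balance sheets expand → +£46B.
Net: 0 + 82 + 0 − 63 + 46 = +£65 billion.

+£65 billion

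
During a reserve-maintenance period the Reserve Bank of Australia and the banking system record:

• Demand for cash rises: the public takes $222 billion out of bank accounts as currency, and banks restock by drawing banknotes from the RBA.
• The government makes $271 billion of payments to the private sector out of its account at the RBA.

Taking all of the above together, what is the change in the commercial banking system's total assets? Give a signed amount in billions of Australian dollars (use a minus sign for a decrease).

+$49 billion

Currency withdrawal $222 billion: bank balance sheets shrink → −$222B.
Government spending $271 billion: bank balance sheets expand → +$271B.
Net: −222 + 271 = +$49 billion.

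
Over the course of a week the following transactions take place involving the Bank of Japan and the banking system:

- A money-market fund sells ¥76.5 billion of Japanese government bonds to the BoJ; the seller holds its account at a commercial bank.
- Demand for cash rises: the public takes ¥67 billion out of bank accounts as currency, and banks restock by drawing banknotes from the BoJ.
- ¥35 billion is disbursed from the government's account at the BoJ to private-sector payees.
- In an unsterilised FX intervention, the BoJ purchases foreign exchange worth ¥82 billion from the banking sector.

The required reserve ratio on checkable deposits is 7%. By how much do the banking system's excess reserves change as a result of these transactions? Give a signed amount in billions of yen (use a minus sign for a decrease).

+¥123.385 billion

Asset purchase (from non-banks) ¥76.5 billion: reserves +¥76.5B, deposits +¥76.5B.
Currency withdrawal ¥67 billion: reserves −¥67B, deposits −¥67B.
Government spending ¥35 billion: reserves +¥35B, deposits +¥35B.
FX purchase ¥82 billion: reserves +¥82B, deposits 0.
Totals: Δreserves = +¥126.5B, Δdeposits = +¥44.5B.
Δrequired reserves = 7% × +¥44.5B = +¥3.115B.
Δexcess reserves = Δreserves − Δrequired = +¥126.5B − (+¥3.115B) = +¥123.385 billion.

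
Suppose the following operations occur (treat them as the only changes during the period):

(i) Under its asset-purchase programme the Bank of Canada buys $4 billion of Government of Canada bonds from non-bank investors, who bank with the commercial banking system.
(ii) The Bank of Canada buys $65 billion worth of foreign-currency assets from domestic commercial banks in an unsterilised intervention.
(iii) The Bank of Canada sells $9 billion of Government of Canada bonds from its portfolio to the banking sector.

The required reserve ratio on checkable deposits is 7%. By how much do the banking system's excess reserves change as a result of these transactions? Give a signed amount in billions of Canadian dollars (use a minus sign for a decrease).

+$59.72 billion

Asset purchase (from non-banks) $4 billion: reserves +$4B, deposits +$4B.
FX purchase $65 billion: reserves +$65B, deposits 0.
OMO sale (to banks) $9 billion: reserves −$9B, deposits 0.
Totals: Δreserves = +$60B, Δdeposits = +$4B.
Δrequired reserves = 7% × +$4B = +$0.28B.
Δexcess reserves = Δreserves − Δrequired = +$60B − (+$0.28B) = +$59.72 billion.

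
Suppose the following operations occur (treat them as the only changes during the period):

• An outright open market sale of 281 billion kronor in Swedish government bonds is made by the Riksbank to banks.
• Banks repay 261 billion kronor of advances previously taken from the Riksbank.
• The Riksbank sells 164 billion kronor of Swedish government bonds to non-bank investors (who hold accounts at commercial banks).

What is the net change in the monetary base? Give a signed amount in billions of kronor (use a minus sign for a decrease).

-706 billion

Riksbank balance sheet:
  Assets:      Securities −445B, Loans to banks −261B
  Liabilities: Bank reserves −706B
Commercial banking system:
  Assets:      Reserves at CB −706B, Securities +281B
  Liabilities: Checkable deposits −164B, Borrowings from CB −261B
Monetary base = currency + reserves: 0 + (−706B) = -706 billion.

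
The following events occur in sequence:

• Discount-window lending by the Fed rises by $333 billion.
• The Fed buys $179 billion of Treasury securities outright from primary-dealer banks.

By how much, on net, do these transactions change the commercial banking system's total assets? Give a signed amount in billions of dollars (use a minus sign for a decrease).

+$333 billion

Fed balance sheet:
  Assets:      Securities +$179B, Loans to banks +$333B
  Liabilities: Bank reserves +$512B
Commercial banking system:
  Assets:      Reserves at CB +$512B, Securities −$179B
  Liabilities: Borrowings from CB +$333B
Change in total bank assets = +$333 billion.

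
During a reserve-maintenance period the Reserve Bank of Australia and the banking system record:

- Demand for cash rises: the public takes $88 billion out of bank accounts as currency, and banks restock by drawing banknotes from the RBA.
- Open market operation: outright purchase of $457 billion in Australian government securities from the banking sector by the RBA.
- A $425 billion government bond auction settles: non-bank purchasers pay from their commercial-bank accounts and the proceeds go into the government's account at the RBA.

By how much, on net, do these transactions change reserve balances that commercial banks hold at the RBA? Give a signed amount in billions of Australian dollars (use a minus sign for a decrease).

Currency withdrawal $88 billion: banks swap reserves for currency → −$88B.
OMO purchase (from banks) $457 billion: the RBA pays by crediting reserve accounts → +$457B.
Government account inflow $425 billion: funds move from bank reserves into the government account → −$425B.
Net: −88 + 457 − 425 = -$56 billion.

-$56 billion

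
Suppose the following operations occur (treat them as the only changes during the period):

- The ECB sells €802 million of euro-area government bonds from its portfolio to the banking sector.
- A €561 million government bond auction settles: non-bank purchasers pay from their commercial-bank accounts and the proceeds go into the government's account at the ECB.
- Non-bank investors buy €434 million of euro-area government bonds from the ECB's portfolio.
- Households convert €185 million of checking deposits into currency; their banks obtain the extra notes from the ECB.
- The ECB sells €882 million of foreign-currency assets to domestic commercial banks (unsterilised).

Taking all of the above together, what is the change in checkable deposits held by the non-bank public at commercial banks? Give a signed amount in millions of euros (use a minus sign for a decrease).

ECB balance sheet:
  Assets:      Securities −€1236M, Foreign assets −€882M
  Liabilities: Bank reserves −€2864M, Currency in circulation +€185M, Government deposits +€561M
Commercial banking system:
  Assets:      Reserves at CB −€2864M, Securities +€802M, Foreign assets +€882M
  Liabilities: Checkable deposits −€1180M
So the change in checkable deposits held by the non-bank public at commercial banks is -€1180 million.

-€1180 million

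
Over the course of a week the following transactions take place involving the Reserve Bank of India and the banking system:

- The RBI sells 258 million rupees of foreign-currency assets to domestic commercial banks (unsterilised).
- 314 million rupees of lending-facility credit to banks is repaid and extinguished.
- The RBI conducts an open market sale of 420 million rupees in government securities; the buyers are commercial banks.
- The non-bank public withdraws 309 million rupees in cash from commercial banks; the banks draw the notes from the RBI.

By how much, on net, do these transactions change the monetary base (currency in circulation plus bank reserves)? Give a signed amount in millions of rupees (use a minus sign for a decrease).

RBI balance sheet:
  Assets:      Securities −420M, Loans to banks −314M, Foreign assets −258M
  Liabilities: Bank reserves −1301M, Currency in circulation +309M
Commercial banking system:
  Assets:      Reserves at CB −1301M, Securities +420M, Foreign assets +258M
  Liabilities: Checkable deposits −309M, Borrowings from CB −314M
Monetary base = currency + reserves: +309M + (−1301M) = -992 million.

-992 million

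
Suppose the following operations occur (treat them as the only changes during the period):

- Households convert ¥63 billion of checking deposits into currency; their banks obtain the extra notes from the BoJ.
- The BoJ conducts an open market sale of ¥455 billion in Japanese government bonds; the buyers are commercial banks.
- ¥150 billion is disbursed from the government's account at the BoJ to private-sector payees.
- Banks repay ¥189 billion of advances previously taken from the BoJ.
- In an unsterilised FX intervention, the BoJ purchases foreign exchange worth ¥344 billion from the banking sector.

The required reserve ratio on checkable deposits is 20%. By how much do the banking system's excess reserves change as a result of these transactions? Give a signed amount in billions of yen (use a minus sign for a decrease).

-¥230.4 billion

Currency withdrawal ¥63 billion: reserves −¥63B, deposits −¥63B.
OMO sale (to banks) ¥455 billion: reserves −¥455B, deposits 0.
Government spending ¥150 billion: reserves +¥150B, deposits +¥150B.
Discount-window repayment ¥189 billion: reserves −¥189B, deposits 0.
FX purchase ¥344 billion: reserves +¥344B, deposits 0.
Totals: Δreserves = −¥213B, Δdeposits = +¥87B.
Δrequired reserves = 20% × +¥87B = +¥17.4B.
Δexcess reserves = Δreserves − Δrequired = −¥213B − (+¥17.4B) = -¥230.4 billion.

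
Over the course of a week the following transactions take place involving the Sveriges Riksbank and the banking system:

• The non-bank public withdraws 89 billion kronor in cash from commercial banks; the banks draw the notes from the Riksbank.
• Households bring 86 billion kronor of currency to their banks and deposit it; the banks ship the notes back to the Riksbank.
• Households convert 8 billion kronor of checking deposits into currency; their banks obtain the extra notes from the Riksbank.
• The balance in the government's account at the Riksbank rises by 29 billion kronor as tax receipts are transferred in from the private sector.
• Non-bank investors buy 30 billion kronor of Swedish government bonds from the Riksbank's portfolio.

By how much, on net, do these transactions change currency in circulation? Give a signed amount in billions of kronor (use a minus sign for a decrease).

Currency withdrawal 89 billion kronor: notes leave the central bank → +89B.
Currency deposit 86 billion kronor: notes return to the central bank → −86B.
Currency withdrawal 8 billion kronor: notes leave the central bank → +8B.
Government account inflow 29 billion kronor: no currency enters or leaves circulation → 0.
Asset sale (to non-banks) 30 billion kronor: no currency enters or leaves circulation → 0.
Net: 89 − 86 + 8 + 0 + 0 = +11 billion.

+11 billion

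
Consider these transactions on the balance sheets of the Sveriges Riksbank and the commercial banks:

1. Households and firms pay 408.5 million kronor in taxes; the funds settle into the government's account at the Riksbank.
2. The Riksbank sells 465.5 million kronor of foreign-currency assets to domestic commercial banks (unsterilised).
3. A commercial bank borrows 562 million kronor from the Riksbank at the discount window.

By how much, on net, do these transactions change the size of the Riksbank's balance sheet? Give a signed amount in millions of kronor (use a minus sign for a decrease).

Riksbank balance sheet:
  Assets:      Loans to banks +562M, Foreign assets −465.5M
  Liabilities: Bank reserves −312M, Government deposits +408.5M
Commercial banking system:
  Assets:      Reserves at CB −312M, Foreign assets +465.5M
  Liabilities: Checkable deposits −408.5M, Borrowings from CB +562M
Change in total Riksbank assets = +96.5 million.

+96.5 million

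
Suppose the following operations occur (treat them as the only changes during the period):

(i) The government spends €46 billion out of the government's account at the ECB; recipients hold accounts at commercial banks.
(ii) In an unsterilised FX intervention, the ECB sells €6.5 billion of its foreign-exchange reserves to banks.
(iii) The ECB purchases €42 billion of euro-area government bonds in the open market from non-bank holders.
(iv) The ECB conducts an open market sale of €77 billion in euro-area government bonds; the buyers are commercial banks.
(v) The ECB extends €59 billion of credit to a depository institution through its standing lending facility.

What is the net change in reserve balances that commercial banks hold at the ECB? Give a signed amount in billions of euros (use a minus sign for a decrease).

Government spending €46 billion: government payments flow into bank reserve accounts → +€46B.
FX sale €6.5 billion: the buying banks pay out of their reserve balances → −€6.5B.
Asset purchase (from non-banks) €42 billion: the ECB pays by crediting reserve accounts → +€42B.
OMO sale (to banks) €77 billion: the buying banks pay out of their reserve balances → −€77B.
Discount-window loan €59 billion: the loan is credited to the bank's reserve account → +€59B.
Net: 46 − 6.5 + 42 − 77 + 59 = +€63.5 billion.

+€63.5 billion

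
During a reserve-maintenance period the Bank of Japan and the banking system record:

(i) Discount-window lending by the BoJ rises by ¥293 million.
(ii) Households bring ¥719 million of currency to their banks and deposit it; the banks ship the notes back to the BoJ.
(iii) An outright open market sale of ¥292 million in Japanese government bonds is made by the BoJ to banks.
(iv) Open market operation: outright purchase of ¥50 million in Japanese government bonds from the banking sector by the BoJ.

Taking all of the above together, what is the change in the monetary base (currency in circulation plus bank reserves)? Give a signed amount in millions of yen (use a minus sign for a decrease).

+¥51 million

Discount-window loan ¥293 million: BoJ balance sheet expands → +¥293M.
Currency deposit ¥719 million: just a shift between currency and reserves — both are base money → 0.
OMO sale (to banks) ¥292 million: BoJ balance sheet contracts → −¥292M.
OMO purchase (from banks) ¥50 million: BoJ balance sheet expands → +¥50M.
Net: 293 + 0 − 292 + 50 = +¥51 million.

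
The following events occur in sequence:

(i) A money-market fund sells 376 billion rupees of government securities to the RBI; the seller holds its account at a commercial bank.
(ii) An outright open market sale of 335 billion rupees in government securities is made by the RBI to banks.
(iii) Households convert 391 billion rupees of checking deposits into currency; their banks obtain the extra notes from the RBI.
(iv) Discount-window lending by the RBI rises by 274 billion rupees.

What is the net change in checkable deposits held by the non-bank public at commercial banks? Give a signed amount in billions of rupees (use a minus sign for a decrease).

Asset purchase (from non-banks) 376 billion rupees: non-bank counterparties' bank balances rise → +376B.
OMO sale (to banks) 335 billion rupees: the counterparty is a bank, so public deposits are unchanged → 0.
Currency withdrawal 391 billion rupees: non-bank counterparties' bank balances fall → −391B.
Discount-window loan 274 billion rupees: the counterparty is a bank, so public deposits are unchanged → 0.
Net: 376 + 0 − 391 + 0 = -15 billion.

-15 billion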